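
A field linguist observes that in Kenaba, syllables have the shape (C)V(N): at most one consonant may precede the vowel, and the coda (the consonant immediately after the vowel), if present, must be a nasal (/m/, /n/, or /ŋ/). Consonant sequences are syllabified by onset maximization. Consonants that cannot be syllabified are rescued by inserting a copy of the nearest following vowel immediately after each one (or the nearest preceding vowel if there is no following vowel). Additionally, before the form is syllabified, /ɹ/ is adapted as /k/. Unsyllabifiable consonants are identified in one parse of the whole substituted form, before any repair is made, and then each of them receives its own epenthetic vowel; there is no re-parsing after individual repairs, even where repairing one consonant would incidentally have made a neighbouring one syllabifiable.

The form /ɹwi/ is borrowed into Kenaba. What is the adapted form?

kiwi

Substitution: /ɹ/ → /k/, giving /kwi/.
The consonants /k/ cannot be parsed into a legal (C)V(N) syllable (only a nasal (/m/, /n/, or /ŋ/) is licensed in coda position; onsets are limited to one consonant).
Each unlicensed consonant becomes the onset of a new syllable: /k/ → /ki/.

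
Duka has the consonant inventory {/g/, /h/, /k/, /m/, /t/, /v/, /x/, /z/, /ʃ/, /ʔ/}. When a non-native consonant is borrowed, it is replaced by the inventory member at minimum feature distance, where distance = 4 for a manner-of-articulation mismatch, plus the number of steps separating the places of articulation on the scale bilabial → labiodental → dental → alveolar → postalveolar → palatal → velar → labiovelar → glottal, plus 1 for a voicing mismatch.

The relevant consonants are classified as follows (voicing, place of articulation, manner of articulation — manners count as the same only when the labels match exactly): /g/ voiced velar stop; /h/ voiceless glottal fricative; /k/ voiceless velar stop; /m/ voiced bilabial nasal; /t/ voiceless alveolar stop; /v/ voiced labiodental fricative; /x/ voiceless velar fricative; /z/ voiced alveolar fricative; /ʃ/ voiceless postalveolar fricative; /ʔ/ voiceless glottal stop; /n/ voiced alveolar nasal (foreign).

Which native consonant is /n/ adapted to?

/m/ is closest: same manner (nasal), place distance 3 (alveolar→bilabial), same voicing; total 3. Next closest is /z/ at distance 4.

m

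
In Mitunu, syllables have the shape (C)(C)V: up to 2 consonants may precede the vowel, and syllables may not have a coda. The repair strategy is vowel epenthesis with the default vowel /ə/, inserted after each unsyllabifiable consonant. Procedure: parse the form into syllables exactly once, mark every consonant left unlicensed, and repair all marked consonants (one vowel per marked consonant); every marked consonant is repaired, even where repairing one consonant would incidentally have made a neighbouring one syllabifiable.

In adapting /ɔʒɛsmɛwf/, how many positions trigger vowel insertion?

2

The unsyllabifiable consonants are /w/, /f/; each receives one epenthetic vowel.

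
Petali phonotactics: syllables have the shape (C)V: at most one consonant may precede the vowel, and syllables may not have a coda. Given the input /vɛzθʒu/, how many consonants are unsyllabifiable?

Under (C)V, the unsyllabifiable consonants are /z/, /θ/ (no codas are permitted; onsets are limited to one consonant).

2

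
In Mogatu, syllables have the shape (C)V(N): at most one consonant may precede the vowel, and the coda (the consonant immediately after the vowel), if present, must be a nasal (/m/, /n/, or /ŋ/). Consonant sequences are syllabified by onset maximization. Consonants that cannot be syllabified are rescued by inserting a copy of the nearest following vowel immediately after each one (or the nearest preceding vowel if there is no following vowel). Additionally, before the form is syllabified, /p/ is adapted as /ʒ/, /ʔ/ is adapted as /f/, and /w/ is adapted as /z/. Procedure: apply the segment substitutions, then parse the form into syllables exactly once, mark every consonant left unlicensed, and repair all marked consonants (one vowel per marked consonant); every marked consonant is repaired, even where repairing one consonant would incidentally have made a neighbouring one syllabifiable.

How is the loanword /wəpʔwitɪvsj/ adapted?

Substitution: /w/ → /z/, /p/ → /ʒ/, /ʔ/ → /f/, giving /zəʒfzitɪvsj/.
The consonants /ʒ/, /f/, /v/, /s/, /j/ cannot be parsed into a legal (C)V(N) syllable (only a nasal (/m/, /n/, or /ŋ/) is licensed in coda position; onsets are limited to one consonant).
Each unlicensed consonant becomes the onset of a new syllable: /ʒ/ → /ʒi/, /f/ → /fi/, /v/ → /vɪ/, /s/ → /sɪ/, /j/ → /jɪ/.

zəʒifizitɪvɪsɪjɪ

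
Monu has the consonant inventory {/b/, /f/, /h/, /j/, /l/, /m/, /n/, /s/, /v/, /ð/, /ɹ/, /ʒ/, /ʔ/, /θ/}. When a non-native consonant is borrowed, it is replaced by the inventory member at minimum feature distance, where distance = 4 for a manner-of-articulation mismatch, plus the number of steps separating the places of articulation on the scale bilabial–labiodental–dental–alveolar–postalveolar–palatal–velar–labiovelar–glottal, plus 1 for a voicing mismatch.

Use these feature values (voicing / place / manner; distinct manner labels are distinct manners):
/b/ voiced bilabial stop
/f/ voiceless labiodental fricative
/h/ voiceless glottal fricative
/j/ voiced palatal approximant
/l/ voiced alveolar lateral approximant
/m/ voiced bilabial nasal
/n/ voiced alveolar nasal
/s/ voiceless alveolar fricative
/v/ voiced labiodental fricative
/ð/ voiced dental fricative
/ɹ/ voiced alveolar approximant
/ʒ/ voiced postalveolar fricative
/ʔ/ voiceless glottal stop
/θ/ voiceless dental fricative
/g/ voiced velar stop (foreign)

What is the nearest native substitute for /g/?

ʔ

/ʔ/ is closest: same manner (stop), place distance 2 (velar→glottal), voicing differs (+1); total 3. Next closest is /j/ at distance 5.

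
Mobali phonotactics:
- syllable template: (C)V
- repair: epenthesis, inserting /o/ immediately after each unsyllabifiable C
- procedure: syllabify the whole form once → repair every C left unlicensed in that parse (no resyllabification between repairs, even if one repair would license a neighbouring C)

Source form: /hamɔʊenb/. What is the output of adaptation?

hamɔʊenobo

Under (C)V, the unsyllabifiable consonants are /n/, /b/ (no codas are permitted; onsets are limited to one consonant).
Each unlicensed consonant becomes the onset of a new syllable: /n/ → /no/, /b/ → /bo/.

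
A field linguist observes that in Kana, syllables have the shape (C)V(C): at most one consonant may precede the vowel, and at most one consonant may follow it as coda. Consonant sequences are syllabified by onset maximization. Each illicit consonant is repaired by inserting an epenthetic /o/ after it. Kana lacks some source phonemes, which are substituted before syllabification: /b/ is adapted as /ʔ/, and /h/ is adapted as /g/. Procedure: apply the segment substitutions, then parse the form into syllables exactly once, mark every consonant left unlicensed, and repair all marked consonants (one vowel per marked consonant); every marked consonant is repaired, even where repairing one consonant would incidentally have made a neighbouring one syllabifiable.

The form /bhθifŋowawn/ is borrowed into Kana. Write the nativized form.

Substitution: /b/ → /ʔ/, /h/ → /g/, giving /ʔgθifŋowawn/.
The consonants /ʔ/, /g/, /n/ cannot be parsed into a legal (C)V(C) syllable (at most one coda consonant is licensed; onsets are limited to one consonant).
Each unlicensed consonant becomes the onset of a new syllable: /ʔ/ → /ʔo/, /g/ → /go/, /n/ → /no/.

ʔogoθifŋowawno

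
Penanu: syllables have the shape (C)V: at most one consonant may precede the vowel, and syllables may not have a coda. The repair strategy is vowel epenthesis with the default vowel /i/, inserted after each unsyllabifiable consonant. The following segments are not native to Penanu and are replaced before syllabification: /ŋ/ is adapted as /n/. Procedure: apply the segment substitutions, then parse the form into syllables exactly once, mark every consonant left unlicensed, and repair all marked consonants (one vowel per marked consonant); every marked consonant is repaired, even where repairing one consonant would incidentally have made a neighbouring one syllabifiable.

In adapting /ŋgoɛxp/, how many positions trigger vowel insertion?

3

After substitution the input is /ngoɛxp/.
The unsyllabifiable consonants are /n/, /x/, /p/; each receives one epenthetic vowel.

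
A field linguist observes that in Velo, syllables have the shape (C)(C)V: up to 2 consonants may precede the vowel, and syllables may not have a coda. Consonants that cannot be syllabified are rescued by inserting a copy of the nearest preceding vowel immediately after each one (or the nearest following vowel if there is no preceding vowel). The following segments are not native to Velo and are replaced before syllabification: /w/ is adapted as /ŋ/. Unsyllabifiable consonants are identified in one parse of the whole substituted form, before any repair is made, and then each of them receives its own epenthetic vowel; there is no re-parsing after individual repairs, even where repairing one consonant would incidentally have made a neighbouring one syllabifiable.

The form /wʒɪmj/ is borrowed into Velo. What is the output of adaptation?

Substitution: /w/ → /ŋ/, giving /ŋʒɪmj/.
Syllabifying with onset maximization leaves /m/, /j/ stranded (no codas are permitted; onsets may contain at most 2 consonants).
Each unlicensed consonant becomes the onset of a new syllable: /m/ → /mɪ/, /j/ → /jɪ/.

ŋʒɪmɪjɪ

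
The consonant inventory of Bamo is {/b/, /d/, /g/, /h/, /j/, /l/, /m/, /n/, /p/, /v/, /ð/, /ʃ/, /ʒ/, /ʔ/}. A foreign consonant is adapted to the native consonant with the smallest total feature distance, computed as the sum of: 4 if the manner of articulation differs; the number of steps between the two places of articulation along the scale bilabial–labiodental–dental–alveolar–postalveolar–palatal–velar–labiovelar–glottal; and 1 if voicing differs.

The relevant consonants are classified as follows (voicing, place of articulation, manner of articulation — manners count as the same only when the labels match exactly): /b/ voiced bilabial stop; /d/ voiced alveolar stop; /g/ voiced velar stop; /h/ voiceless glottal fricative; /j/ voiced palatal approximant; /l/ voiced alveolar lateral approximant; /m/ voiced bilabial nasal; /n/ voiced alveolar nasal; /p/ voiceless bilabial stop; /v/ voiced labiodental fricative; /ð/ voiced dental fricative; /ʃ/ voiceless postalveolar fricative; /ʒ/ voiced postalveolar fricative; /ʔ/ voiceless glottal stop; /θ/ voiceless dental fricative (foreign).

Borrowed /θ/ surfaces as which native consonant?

ð

/ð/ is closest: same manner (fricative), place distance 0 (dental→dental), voicing differs (+1); total 1. Next closest is /v/ at distance 2.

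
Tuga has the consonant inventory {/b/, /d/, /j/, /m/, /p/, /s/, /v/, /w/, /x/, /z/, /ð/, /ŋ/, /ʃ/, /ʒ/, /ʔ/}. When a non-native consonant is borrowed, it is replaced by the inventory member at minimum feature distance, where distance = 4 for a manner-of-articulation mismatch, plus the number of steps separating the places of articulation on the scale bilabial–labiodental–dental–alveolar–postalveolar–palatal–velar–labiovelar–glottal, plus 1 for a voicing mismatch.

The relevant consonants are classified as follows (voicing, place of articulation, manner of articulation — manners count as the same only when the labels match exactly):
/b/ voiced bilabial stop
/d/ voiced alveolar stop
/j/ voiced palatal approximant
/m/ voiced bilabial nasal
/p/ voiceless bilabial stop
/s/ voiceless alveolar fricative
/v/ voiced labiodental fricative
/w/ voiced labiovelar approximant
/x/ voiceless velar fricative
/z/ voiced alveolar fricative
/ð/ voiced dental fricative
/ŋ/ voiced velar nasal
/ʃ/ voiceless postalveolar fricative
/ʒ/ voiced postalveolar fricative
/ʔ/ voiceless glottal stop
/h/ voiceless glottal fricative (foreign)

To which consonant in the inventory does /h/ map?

/x/ is closest: same manner (fricative), place distance 2 (glottal→velar), same voicing; total 2. Next closest is /ʃ/ at distance 4.

x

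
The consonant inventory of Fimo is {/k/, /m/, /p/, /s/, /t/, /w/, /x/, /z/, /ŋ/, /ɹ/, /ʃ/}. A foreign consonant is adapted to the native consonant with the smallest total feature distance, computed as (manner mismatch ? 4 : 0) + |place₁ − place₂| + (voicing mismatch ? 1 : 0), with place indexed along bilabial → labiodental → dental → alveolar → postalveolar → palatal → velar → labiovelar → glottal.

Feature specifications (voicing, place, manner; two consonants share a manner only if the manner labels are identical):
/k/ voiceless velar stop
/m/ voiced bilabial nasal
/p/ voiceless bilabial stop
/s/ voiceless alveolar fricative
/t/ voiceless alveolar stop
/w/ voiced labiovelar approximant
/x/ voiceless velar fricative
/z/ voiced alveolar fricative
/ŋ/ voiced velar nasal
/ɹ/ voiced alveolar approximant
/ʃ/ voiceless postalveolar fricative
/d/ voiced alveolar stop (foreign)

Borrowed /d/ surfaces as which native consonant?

/t/ is closest: same manner (stop), place distance 0 (alveolar→alveolar), voicing differs (+1); total 1. Next closest is /k/ at distance 4.

t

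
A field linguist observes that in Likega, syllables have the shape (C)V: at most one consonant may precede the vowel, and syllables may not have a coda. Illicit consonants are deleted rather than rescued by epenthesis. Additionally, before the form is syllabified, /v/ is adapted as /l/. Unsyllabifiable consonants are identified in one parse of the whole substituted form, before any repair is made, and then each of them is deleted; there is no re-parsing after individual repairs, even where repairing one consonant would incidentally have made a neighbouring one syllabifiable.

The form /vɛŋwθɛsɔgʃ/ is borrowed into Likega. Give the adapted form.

lɛθɛsɔ

Substitution: /v/ → /l/, giving /lɛŋwθɛsɔgʃ/.
Syllabifying with onset maximization leaves /ŋ/, /w/, /g/, /ʃ/ stranded (no codas are permitted; onsets are limited to one consonant).
Each unlicensed consonant is deleted: /ŋ/, /w/, /g/, /ʃ/.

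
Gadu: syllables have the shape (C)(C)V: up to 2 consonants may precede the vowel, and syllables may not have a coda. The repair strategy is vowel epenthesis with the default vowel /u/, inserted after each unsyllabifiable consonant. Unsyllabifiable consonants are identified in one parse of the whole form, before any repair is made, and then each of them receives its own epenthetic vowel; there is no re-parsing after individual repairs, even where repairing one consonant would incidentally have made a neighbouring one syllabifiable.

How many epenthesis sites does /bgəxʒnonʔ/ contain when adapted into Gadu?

3

The unsyllabifiable consonants are /x/, /n/, /ʔ/; each receives one epenthetic vowel.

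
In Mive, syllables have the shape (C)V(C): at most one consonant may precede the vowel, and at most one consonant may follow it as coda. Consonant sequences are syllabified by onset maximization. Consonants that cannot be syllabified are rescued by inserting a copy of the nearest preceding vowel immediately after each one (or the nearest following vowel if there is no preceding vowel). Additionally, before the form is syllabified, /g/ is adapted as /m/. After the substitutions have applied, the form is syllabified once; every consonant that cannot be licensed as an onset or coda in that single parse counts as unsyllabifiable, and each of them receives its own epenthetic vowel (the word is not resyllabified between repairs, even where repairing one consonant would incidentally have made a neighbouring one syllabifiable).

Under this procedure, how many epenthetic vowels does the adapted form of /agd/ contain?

1

After substitution the input is /amd/.
The unsyllabifiable consonants are /d/; each receives one epenthetic vowel.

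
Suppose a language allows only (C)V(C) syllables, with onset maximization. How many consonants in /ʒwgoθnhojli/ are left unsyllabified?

The consonants /ʒ/, /w/, /n/ cannot be parsed into a legal (C)V(C) syllable (at most one coda consonant is licensed; onsets are limited to one consonant).

3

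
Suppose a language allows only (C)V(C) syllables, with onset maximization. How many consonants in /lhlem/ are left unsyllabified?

The consonants /l/, /h/ cannot be parsed into a legal (C)V(C) syllable (at most one coda consonant is licensed; onsets are limited to one consonant).

2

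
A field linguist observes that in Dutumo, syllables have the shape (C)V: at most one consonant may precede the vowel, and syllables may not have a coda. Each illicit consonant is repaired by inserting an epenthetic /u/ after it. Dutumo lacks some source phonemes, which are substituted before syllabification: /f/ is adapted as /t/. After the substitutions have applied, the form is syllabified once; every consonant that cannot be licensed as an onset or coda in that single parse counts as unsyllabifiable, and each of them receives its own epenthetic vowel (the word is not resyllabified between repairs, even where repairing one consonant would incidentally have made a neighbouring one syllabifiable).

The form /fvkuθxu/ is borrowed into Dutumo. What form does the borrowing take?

Substitution: /f/ → /t/, giving /tvkuθxu/.
The consonants /t/, /v/, /θ/ cannot be parsed into a legal (C)V syllable (no codas are permitted; onsets are limited to one consonant).
Each unlicensed consonant becomes the onset of a new syllable: /t/ → /tu/, /v/ → /vu/, /θ/ → /θu/.

tuvukuθuxu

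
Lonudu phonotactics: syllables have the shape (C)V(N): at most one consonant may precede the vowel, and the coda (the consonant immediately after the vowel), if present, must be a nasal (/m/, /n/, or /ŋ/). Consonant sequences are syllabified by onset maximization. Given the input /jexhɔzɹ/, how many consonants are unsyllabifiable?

3

Under (C)V(N), the unsyllabifiable consonants are /x/, /z/, /ɹ/ (only a nasal (/m/, /n/, or /ŋ/) is licensed in coda position; onsets are limited to one consonant).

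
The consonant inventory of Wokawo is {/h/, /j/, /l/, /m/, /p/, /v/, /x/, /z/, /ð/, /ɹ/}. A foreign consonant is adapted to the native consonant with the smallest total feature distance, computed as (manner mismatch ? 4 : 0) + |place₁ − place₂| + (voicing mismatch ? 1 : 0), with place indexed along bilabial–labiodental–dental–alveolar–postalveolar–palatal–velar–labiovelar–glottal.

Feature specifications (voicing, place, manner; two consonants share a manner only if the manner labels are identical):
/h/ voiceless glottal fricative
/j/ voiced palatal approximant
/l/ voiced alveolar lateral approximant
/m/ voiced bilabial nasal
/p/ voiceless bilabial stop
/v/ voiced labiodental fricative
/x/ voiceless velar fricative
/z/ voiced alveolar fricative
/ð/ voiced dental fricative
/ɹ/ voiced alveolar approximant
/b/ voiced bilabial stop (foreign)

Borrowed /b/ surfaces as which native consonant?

p

/p/ is closest: same manner (stop), place distance 0 (bilabial→bilabial), voicing differs (+1); total 1. Next closest is /m/ at distance 4.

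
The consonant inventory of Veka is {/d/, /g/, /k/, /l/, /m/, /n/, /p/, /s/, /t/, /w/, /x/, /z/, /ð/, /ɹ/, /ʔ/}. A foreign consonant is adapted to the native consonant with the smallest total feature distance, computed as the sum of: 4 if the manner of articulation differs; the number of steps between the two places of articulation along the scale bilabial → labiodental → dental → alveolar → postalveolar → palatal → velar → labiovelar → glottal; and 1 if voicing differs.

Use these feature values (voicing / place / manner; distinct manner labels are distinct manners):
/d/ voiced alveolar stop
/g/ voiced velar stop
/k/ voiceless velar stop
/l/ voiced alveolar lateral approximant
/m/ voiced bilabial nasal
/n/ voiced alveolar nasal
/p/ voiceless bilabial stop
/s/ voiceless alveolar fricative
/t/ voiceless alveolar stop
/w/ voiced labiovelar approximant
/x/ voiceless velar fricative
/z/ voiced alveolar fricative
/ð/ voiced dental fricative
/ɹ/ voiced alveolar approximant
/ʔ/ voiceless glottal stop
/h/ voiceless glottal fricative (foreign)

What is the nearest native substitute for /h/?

/x/ is closest: same manner (fricative), place distance 2 (glottal→velar), same voicing; total 2. Next closest is /ʔ/ at distance 4.

x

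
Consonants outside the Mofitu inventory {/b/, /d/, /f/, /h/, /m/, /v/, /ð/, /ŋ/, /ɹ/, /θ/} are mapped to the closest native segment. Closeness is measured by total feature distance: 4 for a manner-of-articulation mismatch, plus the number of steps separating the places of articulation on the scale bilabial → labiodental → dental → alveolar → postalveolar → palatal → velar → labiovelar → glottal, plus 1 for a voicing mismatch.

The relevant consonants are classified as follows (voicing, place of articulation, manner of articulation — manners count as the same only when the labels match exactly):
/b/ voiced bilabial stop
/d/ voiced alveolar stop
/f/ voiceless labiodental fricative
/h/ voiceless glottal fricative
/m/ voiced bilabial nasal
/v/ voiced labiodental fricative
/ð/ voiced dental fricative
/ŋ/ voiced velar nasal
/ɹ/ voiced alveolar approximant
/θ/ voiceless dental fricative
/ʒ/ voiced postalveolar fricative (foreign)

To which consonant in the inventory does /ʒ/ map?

/ð/ is closest: same manner (fricative), place distance 2 (postalveolar→dental), same voicing; total 2. Next closest is /v/ at distance 3.

ð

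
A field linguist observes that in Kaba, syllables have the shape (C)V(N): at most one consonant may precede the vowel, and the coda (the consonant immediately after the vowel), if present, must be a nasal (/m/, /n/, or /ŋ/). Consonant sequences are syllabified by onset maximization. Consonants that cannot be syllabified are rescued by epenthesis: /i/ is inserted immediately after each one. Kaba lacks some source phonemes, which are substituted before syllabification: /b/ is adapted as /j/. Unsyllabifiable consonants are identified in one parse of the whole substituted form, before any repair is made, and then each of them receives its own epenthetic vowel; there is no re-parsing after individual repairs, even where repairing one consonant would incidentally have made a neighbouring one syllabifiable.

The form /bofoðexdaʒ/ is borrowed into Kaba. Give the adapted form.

jofoðexidaʒi

Substitution: /b/ → /j/, giving /jofoðexdaʒ/.
The consonants /x/, /ʒ/ cannot be parsed into a legal (C)V(N) syllable (only a nasal (/m/, /n/, or /ŋ/) is licensed in coda position; onsets are limited to one consonant).
Inserting the epenthetic vowel yields /x/ → /xi/, /ʒ/ → /ʒi/.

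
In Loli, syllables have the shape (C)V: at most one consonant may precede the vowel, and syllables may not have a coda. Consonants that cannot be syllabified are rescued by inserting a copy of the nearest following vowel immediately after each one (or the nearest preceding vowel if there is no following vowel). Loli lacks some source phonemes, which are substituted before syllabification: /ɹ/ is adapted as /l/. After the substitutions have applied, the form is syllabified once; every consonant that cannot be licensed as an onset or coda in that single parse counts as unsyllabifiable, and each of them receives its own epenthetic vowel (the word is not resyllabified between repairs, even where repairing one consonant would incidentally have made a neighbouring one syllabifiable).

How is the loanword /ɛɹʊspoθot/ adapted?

Substitution: /ɹ/ → /l/, giving /ɛlʊspoθot/.
The consonants /s/, /t/ cannot be parsed into a legal (C)V syllable (no codas are permitted; onsets are limited to one consonant).
Inserting the epenthetic vowel yields /s/ → /so/, /t/ → /to/.

ɛlʊsopoθoto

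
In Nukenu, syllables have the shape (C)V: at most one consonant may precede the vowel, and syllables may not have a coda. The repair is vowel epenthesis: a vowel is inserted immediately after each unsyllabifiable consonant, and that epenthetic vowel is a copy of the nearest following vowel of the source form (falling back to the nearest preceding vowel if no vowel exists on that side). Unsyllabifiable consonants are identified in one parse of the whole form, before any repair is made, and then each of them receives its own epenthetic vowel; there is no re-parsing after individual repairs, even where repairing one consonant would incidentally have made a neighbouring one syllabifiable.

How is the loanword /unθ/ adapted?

Under (C)V, the unsyllabifiable consonants are /n/, /θ/ (no codas are permitted; onsets are limited to one consonant).
Epenthesis after each stranded consonant: /n/ → /nu/, /θ/ → /θu/.

unuθu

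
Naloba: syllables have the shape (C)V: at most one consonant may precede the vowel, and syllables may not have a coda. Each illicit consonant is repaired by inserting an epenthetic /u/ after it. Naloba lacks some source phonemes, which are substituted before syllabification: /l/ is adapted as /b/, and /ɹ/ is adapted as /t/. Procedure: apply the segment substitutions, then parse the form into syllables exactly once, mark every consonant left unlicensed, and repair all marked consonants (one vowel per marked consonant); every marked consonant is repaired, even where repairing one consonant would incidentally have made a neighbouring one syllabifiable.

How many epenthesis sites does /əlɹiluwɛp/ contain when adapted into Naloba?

2

After substitution the input is /əbtibuwɛp/.
The unsyllabifiable consonants are /b/, /p/; each receives one epenthetic vowel.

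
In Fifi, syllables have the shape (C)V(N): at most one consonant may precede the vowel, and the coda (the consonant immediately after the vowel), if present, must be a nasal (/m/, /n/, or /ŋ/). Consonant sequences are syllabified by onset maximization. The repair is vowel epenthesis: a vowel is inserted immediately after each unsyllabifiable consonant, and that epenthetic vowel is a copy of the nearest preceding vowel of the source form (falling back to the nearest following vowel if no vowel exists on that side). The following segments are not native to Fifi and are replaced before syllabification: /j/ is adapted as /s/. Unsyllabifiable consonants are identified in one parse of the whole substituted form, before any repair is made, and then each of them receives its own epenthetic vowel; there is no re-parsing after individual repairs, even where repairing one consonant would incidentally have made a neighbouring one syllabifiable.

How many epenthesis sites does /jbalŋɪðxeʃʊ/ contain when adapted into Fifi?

After substitution the input is /sbalŋɪðxeʃʊ/.
The unsyllabifiable consonants are /s/, /l/, /ð/; each receives one epenthetic vowel.

3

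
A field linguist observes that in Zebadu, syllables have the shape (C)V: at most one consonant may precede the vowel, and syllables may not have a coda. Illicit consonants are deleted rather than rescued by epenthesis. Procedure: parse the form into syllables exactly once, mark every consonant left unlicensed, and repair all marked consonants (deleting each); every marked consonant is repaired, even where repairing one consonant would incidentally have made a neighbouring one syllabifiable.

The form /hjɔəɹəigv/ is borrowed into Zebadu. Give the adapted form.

jɔəɹəi

The consonants /h/, /g/, /v/ cannot be parsed into a legal (C)V syllable (no codas are permitted; onsets are limited to one consonant).
Deleting the stranded consonants removes /h/, /g/, /v/.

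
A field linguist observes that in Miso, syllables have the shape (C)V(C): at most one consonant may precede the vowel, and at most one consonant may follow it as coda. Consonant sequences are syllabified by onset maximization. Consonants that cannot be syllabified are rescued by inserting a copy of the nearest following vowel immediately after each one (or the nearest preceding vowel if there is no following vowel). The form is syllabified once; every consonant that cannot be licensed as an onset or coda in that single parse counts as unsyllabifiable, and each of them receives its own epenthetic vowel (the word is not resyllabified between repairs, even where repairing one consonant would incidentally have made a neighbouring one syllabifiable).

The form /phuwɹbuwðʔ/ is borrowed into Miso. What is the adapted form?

puhuwɹubuwðuʔu

The consonants /p/, /ɹ/, /ð/, /ʔ/ cannot be parsed into a legal (C)V(C) syllable (at most one coda consonant is licensed; onsets are limited to one consonant).
Each unlicensed consonant becomes the onset of a new syllable: /p/ → /pu/, /ɹ/ → /ɹu/, /ð/ → /ðu/, /ʔ/ → /ʔu/.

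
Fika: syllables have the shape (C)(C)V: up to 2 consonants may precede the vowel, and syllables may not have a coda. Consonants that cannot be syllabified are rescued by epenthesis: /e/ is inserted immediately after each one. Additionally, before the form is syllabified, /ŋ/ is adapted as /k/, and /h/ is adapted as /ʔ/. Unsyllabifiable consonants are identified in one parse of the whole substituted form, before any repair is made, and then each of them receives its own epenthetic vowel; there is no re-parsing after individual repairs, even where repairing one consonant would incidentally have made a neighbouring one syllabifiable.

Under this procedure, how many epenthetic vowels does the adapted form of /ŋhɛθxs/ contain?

3

After substitution the input is /kʔɛθxs/.
The unsyllabifiable consonants are /θ/, /x/, /s/; each receives one epenthetic vowel.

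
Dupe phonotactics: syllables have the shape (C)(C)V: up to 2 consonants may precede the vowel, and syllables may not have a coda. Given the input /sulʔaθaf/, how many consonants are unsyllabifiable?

Under (C)(C)V, the unsyllabifiable consonants are /f/ (no codas are permitted; onsets may contain at most 2 consonants).

1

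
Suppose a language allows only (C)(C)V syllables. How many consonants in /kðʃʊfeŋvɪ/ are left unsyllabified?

Syllabifying with onset maximization leaves /k/ stranded (no codas are permitted; onsets may contain at most 2 consonants).

1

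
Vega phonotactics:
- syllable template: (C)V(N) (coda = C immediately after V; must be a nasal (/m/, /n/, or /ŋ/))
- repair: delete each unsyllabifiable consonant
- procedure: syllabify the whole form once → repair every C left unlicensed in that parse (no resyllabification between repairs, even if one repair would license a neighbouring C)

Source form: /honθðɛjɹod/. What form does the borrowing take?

honðɛɹo

Syllabifying with onset maximization leaves /θ/, /j/, /d/ stranded (only a nasal (/m/, /n/, or /ŋ/) is licensed in coda position; onsets are limited to one consonant).
Deleting the stranded consonants removes /θ/, /j/, /d/.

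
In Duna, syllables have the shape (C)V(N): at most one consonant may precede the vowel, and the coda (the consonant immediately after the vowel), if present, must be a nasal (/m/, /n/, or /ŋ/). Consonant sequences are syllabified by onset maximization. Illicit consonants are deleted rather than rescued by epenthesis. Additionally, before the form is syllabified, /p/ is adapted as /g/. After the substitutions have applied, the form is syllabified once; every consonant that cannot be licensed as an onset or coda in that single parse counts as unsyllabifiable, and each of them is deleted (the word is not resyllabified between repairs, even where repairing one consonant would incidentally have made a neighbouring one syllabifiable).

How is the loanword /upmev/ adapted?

ume

Substitution: /p/ → /g/, giving /ugmev/.
The consonants /g/, /v/ cannot be parsed into a legal (C)V(N) syllable (only a nasal (/m/, /n/, or /ŋ/) is licensed in coda position; onsets are limited to one consonant).
Deleting the stranded consonants removes /g/, /v/.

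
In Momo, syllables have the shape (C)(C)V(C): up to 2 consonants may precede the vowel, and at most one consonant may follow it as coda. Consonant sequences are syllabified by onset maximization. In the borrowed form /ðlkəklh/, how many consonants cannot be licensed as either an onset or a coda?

Under (C)(C)V(C), the unsyllabifiable consonants are /ð/, /l/, /h/ (at most one coda consonant is licensed; onsets may contain at most 2 consonants).

3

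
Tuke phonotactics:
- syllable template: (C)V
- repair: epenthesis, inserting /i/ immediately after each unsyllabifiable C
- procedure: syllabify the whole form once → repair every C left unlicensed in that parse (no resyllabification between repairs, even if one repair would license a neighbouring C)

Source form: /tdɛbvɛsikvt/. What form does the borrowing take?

tidɛbivɛsikiviti

Under (C)V, the unsyllabifiable consonants are /t/, /b/, /k/, /v/, /t/ (no codas are permitted; onsets are limited to one consonant).
Inserting the epenthetic vowel yields /t/ → /ti/, /b/ → /bi/, /k/ → /ki/, /v/ → /vi/, /t/ → /ti/.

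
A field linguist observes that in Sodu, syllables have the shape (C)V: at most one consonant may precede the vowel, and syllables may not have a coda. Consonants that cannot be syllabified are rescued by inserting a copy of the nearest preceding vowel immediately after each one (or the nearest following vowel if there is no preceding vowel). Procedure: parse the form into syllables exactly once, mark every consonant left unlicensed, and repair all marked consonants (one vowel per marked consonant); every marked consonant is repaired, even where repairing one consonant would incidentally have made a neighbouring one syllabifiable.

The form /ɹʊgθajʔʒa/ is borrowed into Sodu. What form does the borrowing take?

ɹʊgʊθajaʔaʒa

Under (C)V, the unsyllabifiable consonants are /g/, /j/, /ʔ/ (no codas are permitted; onsets are limited to one consonant).
Each unlicensed consonant becomes the onset of a new syllable: /g/ → /gʊ/, /j/ → /ja/, /ʔ/ → /ʔa/.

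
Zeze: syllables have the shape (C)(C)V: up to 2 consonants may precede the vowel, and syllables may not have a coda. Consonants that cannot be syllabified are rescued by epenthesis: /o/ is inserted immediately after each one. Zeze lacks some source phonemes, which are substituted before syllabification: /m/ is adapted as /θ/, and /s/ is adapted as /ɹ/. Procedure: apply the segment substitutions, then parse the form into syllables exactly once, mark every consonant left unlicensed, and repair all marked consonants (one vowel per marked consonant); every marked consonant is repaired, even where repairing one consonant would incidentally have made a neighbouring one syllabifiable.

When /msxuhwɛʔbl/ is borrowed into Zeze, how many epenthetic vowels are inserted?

4

After substitution the input is /θɹxuhwɛʔbl/.
The unsyllabifiable consonants are /θ/, /ʔ/, /b/, /l/; each receives one epenthetic vowel.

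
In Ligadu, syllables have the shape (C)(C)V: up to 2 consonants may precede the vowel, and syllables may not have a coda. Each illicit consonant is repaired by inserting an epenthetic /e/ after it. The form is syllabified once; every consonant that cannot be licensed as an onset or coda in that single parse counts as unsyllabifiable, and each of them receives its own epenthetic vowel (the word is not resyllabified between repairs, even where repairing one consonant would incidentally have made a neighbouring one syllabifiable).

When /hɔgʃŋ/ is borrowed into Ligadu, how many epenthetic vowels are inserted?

3

The unsyllabifiable consonants are /g/, /ʃ/, /ŋ/; each receives one epenthetic vowel.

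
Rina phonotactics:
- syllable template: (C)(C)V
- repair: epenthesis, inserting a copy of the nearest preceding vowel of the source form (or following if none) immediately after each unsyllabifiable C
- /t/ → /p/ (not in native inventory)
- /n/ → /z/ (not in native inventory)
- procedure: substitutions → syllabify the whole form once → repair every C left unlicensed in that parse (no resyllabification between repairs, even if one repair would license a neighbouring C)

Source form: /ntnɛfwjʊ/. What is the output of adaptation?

zɛpzɛfɛwjʊ

Substitution: /n/ → /z/, /t/ → /p/, giving /zpzɛfwjʊ/.
Syllabifying with onset maximization leaves /z/, /f/ stranded (no codas are permitted; onsets may contain at most 2 consonants).
Each unlicensed consonant becomes the onset of a new syllable: /z/ → /zɛ/, /f/ → /fɛ/.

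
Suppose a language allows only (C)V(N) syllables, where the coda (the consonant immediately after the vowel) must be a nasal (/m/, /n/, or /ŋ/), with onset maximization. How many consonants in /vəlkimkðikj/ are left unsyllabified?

The consonants /l/, /k/, /k/, /j/ cannot be parsed into a legal (C)V(N) syllable (only a nasal (/m/, /n/, or /ŋ/) is licensed in coda position; onsets are limited to one consonant).

4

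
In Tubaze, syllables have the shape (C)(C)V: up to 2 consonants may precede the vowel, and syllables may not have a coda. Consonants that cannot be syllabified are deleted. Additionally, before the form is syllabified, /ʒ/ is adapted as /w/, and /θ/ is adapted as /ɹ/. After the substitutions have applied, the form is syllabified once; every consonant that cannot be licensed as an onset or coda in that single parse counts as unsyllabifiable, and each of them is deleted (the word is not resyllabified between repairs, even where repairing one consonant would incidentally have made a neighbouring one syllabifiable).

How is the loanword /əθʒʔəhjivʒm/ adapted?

Substitution: /θ/ → /ɹ/, /ʒ/ → /w/, giving /əɹwʔəhjivwm/.
The consonants /ɹ/, /v/, /w/, /m/ cannot be parsed into a legal (C)(C)V syllable (no codas are permitted; onsets may contain at most 2 consonants).
Each unlicensed consonant is deleted: /ɹ/, /v/, /w/, /m/.

əwʔəhji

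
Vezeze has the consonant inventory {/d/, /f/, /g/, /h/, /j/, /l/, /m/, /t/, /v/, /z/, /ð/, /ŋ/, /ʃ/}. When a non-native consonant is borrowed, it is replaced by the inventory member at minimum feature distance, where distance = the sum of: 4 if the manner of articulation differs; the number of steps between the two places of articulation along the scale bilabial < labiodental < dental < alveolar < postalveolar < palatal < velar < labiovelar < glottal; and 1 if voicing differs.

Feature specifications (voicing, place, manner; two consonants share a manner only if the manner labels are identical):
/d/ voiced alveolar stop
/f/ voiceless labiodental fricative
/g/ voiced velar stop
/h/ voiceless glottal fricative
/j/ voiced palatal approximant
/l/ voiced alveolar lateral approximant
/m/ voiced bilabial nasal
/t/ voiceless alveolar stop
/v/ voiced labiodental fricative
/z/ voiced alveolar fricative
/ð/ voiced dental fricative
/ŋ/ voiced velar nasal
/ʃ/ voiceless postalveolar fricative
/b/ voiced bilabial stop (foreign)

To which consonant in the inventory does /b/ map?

/d/ is closest: same manner (stop), place distance 3 (bilabial→alveolar), same voicing; total 3. Next closest is /m/ at distance 4.

d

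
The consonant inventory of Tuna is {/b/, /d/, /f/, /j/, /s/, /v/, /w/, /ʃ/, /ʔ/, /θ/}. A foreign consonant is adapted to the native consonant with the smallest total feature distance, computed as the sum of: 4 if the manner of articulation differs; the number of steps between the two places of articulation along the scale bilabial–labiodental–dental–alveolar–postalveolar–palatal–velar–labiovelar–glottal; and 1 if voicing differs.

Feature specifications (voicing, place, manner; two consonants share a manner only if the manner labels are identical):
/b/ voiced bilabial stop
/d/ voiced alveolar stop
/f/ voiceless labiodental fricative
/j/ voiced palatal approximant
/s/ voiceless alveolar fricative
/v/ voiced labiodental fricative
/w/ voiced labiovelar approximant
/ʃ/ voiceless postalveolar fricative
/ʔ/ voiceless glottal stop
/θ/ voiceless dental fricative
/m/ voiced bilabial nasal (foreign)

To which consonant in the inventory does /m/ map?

/b/ is closest: manner differs (nasal→stop, +4), place distance 0 (bilabial→bilabial), same voicing; total 4. Next closest is /v/ at distance 5.

b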